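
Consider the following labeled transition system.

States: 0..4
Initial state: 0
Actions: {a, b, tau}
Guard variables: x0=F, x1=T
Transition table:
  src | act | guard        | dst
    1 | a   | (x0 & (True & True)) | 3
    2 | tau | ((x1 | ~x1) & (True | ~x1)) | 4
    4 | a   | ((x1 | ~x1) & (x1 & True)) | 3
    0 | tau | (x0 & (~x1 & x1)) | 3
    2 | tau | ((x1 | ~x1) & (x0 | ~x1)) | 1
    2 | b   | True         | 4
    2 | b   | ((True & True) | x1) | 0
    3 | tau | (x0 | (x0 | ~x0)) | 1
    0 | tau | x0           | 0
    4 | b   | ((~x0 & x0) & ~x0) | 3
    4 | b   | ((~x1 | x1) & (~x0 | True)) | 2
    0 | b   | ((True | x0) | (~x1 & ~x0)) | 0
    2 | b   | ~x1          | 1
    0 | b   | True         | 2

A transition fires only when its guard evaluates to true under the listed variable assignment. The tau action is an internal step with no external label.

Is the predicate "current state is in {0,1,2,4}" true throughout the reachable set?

Answer: INVARIANT VIOLATED at state 3

Trace:
Inv-set: {0,1,2,4}
Reach set: {0,1,2,3,4}
  0: ✓
  1: ✓
  2: ✓
  3: outside
  4: ✓
witness against invariant: b·tau·a → 3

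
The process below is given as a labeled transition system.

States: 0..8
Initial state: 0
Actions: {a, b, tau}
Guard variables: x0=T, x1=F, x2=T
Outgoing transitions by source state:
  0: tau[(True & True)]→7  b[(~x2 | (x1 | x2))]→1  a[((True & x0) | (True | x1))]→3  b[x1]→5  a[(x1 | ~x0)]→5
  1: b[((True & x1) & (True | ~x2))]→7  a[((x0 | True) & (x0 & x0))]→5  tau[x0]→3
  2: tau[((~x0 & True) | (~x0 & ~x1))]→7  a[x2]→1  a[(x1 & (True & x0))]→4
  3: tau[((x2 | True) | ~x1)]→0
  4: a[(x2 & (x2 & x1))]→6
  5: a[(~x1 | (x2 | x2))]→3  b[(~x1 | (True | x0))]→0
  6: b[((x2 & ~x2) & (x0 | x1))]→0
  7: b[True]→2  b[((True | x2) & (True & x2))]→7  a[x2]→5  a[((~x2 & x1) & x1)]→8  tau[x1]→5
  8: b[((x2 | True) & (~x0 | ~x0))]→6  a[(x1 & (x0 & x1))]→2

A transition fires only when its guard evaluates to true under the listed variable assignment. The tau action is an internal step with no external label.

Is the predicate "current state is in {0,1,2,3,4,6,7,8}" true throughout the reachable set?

Answer: INVARIANT VIOLATED at state 5

Analysis:
Allowed set {0,1,2,3,4,6,7,8}
R = {0,1,2,3,5,7}
  0: safe
  1: safe
  2: safe
  3: safe
  5: VIOLATES
  7: safe
witness against invariant: tau·a → 5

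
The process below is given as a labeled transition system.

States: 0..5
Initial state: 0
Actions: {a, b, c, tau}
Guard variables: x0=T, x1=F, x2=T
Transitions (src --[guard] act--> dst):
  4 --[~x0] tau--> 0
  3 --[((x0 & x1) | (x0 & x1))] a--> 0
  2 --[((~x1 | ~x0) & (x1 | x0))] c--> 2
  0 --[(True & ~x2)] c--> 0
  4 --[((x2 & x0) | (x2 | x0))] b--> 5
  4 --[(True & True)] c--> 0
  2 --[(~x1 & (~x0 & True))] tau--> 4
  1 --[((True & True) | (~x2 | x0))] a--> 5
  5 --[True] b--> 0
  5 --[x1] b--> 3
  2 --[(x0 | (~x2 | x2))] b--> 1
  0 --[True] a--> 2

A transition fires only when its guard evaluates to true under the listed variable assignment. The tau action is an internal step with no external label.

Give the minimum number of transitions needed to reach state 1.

Answer: 2

Trace:
BFS to 1:
  L0 = {0}
  L1 = {2}
  L2 = {1}
first hit 1 at d=2 via a·b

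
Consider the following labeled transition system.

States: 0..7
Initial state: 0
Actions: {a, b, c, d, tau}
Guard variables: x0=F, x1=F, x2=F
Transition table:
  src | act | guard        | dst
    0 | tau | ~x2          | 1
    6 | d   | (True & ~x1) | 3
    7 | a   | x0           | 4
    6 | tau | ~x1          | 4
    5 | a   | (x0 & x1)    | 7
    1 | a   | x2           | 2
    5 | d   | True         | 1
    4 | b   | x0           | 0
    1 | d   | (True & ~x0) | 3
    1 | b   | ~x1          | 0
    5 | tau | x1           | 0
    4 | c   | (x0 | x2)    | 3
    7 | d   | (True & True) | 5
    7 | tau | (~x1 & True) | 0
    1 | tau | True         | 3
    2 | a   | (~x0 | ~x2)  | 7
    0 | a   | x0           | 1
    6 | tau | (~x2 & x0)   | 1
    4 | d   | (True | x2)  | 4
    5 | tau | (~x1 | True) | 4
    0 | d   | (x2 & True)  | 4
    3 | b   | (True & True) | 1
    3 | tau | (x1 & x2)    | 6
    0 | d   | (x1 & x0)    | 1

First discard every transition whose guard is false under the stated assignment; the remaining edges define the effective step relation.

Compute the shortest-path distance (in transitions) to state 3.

Answer: 2

Analysis:
Breadth-first toward 3:
  depth 0: {0}
  depth 1: {1}
  depth 2: {3}
first hit 3 at d=2 via tau·d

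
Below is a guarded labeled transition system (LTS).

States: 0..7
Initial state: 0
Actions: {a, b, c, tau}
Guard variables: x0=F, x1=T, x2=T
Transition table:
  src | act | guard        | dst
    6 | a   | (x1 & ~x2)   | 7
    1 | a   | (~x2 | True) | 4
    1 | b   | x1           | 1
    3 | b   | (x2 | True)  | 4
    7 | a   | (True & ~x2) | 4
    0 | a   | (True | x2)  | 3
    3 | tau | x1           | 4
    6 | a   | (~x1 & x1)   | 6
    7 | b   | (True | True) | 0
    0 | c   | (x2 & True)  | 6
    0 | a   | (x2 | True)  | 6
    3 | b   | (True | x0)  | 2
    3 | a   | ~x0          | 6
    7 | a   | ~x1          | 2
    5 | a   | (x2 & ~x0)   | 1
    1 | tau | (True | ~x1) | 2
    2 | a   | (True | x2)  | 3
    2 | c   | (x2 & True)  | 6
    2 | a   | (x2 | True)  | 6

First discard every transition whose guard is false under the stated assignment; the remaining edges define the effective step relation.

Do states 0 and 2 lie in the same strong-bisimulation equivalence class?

Answer: BISIMILAR

Working:
Compute ~ classes (split until stable):
  P[0] = {{0,1,2,3,4,5,6,7}}
  P[1] = {{0,2},{1,3},{4,6},{5},{7}}
  P[2] = {{0,2},{1},{3},{4,6},{5},{7}}
6 equivalence class(es) (converged in 3)
0∈{0,2}, 2∈{0,2}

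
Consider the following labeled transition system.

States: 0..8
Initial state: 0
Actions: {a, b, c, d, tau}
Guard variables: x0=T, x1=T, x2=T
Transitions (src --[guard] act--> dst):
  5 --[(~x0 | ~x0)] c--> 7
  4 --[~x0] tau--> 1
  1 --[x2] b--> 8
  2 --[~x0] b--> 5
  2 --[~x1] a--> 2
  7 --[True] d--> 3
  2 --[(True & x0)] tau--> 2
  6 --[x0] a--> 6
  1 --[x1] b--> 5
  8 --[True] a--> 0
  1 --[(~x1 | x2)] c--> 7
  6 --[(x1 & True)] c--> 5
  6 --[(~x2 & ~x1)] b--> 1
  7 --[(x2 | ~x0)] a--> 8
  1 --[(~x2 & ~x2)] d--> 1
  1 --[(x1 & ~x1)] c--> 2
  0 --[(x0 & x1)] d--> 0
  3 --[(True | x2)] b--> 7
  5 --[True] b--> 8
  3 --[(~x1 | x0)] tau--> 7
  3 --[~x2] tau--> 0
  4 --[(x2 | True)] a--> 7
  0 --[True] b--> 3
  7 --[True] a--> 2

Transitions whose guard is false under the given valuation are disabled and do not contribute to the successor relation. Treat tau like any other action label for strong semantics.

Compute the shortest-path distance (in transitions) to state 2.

Answer: 3

Analysis:
Layered search for 2:
  Layer 0: {0}
  Layer 1: {3}
  Layer 2: {7}
  Layer 3: {2,8}
2 enters at depth 3; path b·b·a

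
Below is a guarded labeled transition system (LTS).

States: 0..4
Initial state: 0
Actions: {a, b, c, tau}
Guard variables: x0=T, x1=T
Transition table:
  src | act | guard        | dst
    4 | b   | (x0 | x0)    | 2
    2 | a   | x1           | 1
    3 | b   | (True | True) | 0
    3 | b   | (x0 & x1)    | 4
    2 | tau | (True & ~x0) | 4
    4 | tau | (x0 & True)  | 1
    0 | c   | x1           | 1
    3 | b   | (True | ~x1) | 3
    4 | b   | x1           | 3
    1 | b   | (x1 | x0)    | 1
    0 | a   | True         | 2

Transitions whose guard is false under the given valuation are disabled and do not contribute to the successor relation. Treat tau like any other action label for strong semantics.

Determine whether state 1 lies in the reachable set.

Answer: REACHABLE

Working:
10 transition(s) survive guard evaluation.
L0 = {0}
L1 = {1,2}  now seen {0,1,2}
R = {0,1,2}
trace reaching 1: c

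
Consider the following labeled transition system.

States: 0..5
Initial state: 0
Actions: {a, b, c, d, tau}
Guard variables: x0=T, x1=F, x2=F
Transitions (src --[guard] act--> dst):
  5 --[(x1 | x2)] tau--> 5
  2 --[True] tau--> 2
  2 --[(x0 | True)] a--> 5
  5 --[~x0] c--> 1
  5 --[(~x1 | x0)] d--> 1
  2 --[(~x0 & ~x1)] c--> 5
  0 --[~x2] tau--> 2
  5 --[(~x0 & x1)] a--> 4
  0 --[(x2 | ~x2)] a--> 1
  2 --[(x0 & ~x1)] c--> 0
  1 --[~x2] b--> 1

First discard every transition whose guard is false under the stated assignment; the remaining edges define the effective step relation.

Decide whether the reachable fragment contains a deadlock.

Answer: DEADLOCK-FREE

Working:
R = {0,1,2,5}
  0: a→1  tau→2  [deg 2]
  1: b→1  [deg 1]
  2: a→5  c→0  tau→2  [deg 3]
  5: d→1  [deg 1]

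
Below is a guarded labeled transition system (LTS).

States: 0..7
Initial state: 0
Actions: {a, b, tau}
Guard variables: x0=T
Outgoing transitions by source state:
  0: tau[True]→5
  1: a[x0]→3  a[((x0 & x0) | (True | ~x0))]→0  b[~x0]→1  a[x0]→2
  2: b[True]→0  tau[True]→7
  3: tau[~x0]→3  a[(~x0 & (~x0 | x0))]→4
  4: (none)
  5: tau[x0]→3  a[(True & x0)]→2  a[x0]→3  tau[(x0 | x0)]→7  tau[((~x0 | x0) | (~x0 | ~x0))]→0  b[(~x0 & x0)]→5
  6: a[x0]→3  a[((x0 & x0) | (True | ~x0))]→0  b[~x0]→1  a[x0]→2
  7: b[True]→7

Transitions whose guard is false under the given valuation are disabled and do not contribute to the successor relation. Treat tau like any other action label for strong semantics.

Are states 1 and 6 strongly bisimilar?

Answer: BISIMILAR

Analysis:
Bisimulation quotient by refinement:
  P[0] = {{0,1,2,3,4,5,6,7}}
  P[1] = {{0},{1,6},{2},{3,4},{5},{7}}
Fixed point at round 2; 6 class(es).
class of 1: {1,6}; class of 6: {1,6}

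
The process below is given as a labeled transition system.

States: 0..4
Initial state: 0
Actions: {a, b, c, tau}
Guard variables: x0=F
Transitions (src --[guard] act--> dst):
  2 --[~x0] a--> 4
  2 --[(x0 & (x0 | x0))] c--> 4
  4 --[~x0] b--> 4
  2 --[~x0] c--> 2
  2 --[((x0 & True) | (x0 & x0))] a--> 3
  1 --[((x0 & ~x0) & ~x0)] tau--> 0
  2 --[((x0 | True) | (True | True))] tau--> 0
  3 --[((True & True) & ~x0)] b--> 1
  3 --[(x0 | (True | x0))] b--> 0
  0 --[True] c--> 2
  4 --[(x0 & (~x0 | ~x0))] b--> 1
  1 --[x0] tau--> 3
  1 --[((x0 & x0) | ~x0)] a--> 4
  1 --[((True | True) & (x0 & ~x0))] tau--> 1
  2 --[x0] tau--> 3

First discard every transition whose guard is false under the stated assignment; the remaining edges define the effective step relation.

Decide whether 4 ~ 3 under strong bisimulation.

Answer: NOT BISIMILAR

Working:
Compute ~ classes (split until stable):
  P[0] = {{0,1,2,3,4}}
  P[1] = {{0},{1},{2},{3,4}}
  P[2] = {{0},{1},{2},{3},{4}}
stable after 3 split(s): 5 block(s)
[4]={4}  [3]={3}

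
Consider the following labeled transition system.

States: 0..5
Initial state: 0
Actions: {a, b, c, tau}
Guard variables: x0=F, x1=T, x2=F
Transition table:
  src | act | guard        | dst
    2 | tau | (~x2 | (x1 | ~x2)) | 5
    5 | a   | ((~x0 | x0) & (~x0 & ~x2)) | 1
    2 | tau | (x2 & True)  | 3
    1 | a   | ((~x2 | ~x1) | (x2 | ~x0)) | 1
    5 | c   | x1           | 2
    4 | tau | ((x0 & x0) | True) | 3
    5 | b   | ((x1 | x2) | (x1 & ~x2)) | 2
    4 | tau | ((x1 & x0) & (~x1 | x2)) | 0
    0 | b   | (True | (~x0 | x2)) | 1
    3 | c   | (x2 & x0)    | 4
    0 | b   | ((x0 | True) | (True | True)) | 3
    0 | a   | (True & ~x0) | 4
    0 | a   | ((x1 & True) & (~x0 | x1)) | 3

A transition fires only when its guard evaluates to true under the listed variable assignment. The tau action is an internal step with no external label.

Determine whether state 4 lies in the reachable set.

10 transition(s) survive guard evaluation.
L0 = {0}
L1 = {1,3,4}  total {0,1,3,4}
R = {0,1,3,4}
trace reaching 4: a

Answer: REACHABLE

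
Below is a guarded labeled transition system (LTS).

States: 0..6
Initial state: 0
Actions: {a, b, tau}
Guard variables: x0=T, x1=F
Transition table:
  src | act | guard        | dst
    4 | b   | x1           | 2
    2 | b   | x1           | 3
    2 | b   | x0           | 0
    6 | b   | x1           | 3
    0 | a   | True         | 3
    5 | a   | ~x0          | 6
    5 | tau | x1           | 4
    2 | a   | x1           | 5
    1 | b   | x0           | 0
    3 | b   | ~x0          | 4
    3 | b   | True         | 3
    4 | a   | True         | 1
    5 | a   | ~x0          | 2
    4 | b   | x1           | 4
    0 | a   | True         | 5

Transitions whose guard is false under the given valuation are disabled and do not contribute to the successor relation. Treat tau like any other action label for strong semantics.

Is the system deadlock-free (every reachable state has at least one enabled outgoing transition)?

Reach set: {0,3,5}
  0: a→3  a→5  [deg 2]
  3: b→3  [deg 1]
  5: ∅  [STUCK]
Path to 5: a

Answer: DEADLOCK at state 5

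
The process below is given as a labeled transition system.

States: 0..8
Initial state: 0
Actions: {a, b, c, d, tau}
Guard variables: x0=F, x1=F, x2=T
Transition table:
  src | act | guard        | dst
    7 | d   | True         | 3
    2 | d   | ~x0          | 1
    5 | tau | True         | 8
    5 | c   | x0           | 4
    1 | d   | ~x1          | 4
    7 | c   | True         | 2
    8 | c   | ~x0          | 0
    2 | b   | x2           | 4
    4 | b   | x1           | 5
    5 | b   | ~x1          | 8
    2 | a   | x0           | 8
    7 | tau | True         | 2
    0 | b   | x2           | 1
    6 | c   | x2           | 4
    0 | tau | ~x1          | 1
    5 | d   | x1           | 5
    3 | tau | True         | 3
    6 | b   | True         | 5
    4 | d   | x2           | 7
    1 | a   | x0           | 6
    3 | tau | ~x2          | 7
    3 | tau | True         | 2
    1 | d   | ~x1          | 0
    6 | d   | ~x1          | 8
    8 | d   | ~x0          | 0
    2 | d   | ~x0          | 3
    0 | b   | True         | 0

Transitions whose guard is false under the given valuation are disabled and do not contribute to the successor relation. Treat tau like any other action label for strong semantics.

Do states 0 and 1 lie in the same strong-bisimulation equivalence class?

Refine partition for ~:
  π0 = {{0,1,2,3,4,5,6,7,8}}
  π1 = {{0,5},{1,4},{2},{3},{6},{7},{8}}
  π2 = {{0},{1},{2},{3},{4},{5},{6},{7},{8}}
9 equivalence class(es) (converged in 3)
[0]={0}  [1]={1}

Answer: NOT BISIMILAR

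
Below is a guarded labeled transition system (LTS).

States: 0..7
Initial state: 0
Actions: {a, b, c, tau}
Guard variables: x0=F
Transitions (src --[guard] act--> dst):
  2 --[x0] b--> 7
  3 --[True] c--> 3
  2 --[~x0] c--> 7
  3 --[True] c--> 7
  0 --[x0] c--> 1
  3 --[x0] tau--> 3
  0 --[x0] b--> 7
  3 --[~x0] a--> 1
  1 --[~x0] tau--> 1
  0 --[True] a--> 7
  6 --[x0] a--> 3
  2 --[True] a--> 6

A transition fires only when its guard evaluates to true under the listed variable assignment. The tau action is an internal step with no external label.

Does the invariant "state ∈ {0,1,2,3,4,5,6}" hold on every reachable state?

Allowed set {0,1,2,3,4,5,6}
Reach set: {0,7}
  0: ✓
  7: outside
reach 7 via a — violates

Answer: INVARIANT VIOLATED at state 7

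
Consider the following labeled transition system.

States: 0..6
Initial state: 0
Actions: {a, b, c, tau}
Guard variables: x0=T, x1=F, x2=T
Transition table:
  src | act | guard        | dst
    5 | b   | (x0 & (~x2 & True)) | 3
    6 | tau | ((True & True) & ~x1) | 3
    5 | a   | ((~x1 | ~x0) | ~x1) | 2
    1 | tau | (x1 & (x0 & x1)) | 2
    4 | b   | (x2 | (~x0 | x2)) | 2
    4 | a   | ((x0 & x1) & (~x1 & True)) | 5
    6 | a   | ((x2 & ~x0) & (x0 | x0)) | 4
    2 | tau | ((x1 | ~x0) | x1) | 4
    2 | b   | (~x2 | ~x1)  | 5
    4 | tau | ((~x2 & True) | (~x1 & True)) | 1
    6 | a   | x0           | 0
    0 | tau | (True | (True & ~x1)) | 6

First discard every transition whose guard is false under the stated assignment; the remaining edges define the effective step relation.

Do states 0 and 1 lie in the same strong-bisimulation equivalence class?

Bisimulation quotient by refinement:
  π0 = {{0,1,2,3,4,5,6}}
  π1 = {{0},{1,3},{2},{4},{5},{6}}
stable after 2 split(s): 6 block(s)
0∈{0}, 1∈{1,3}

Answer: NOT BISIMILAR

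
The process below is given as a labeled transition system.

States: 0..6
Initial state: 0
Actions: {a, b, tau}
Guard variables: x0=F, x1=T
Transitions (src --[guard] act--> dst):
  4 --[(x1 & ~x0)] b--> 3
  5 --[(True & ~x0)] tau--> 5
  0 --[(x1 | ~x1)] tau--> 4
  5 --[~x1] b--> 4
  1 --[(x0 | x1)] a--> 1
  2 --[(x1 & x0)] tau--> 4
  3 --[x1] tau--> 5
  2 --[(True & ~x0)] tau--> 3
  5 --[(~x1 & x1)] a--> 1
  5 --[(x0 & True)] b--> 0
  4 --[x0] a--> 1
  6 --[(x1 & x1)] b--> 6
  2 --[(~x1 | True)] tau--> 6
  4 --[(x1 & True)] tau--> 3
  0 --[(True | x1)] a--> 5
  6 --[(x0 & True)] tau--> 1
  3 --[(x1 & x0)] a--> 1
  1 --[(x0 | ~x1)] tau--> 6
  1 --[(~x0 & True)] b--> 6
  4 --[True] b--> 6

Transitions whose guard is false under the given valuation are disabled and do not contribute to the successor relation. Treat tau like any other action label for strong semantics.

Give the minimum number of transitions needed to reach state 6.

Layered search for 6:
  depth 0: {0}
  depth 1: {4,5}
  depth 2: {3,6}
first hit 6 at d=2 via tau·b

Answer: 2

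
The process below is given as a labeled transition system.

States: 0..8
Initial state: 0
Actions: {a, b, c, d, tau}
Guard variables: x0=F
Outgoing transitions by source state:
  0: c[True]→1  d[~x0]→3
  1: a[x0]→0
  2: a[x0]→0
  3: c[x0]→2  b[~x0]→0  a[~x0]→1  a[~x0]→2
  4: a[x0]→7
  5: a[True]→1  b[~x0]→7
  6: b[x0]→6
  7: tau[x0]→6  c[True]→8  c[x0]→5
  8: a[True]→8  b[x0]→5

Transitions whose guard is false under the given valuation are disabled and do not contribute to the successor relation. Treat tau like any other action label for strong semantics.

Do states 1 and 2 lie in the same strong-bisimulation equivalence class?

Answer: BISIMILAR

Trace:
Refine partition for ~:
  P[0] = {{0,1,2,3,4,5,6,7,8}}
  P[1] = {{0},{1,2,4,6},{3,5},{7},{8}}
  P[2] = {{0},{1,2,4,6},{3},{5},{7},{8}}
6 equivalence class(es) (converged in 3)
class of 1: {1,2,4,6}; class of 2: {1,2,4,6}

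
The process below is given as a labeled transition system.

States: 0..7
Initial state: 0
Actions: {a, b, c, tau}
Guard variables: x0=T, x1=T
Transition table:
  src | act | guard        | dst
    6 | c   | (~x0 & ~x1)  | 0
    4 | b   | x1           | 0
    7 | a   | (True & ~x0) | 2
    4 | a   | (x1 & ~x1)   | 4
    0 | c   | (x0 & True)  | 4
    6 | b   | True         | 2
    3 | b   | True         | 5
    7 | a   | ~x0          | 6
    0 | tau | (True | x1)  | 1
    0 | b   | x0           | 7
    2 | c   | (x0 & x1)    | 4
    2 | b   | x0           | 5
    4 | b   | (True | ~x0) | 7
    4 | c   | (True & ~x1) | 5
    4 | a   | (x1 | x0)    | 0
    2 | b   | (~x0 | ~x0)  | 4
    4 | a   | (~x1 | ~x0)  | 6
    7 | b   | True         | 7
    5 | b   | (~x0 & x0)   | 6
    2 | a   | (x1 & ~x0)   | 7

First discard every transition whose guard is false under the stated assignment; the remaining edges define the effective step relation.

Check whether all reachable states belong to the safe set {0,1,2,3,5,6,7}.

Inv-set: {0,1,2,3,5,6,7}
Reachable = {0,1,4,7}
  0: safe
  1: safe
  4: outside
  7: safe
reach 4 via c — violates

Answer: INVARIANT VIOLATED at state 4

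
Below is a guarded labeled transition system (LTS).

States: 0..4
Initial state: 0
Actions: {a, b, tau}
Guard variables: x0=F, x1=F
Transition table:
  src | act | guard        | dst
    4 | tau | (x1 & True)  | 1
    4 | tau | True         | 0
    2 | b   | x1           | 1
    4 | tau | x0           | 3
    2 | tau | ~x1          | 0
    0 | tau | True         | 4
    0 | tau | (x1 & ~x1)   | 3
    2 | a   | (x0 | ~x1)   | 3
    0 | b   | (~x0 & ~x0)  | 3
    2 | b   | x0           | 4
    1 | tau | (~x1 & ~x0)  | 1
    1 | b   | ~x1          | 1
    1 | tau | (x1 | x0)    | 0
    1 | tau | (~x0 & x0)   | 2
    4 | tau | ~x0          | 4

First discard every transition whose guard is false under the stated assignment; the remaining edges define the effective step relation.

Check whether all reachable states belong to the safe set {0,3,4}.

Allowed set {0,3,4}
Reachable = {0,3,4}
  0: ✓
  3: ✓
  4: ✓

Answer: INVARIANT HOLDS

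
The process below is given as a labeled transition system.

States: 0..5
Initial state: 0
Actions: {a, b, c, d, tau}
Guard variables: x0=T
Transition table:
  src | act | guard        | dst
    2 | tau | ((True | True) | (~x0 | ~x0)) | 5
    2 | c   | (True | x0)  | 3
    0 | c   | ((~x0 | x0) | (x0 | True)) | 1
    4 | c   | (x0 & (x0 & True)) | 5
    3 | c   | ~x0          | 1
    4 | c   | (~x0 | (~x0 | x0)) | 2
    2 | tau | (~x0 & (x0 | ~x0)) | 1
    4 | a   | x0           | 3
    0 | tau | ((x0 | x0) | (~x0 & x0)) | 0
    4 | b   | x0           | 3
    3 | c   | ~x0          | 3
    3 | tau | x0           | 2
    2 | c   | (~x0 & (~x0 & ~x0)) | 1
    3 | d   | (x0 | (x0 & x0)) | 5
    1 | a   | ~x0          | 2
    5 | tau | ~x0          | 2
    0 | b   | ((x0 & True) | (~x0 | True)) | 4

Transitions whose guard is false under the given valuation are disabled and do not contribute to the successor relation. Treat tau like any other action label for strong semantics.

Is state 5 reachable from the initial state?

After dropping false guards: 11 live edges.
Layer 0: {0}
Layer 1: {1,4}  cumulative {0,1,4}
Layer 2: {2,3,5}  cumulative {0,1,2,3,4,5}
R = {0,1,2,3,4,5}
witness 5: b·c

Answer: REACHABLE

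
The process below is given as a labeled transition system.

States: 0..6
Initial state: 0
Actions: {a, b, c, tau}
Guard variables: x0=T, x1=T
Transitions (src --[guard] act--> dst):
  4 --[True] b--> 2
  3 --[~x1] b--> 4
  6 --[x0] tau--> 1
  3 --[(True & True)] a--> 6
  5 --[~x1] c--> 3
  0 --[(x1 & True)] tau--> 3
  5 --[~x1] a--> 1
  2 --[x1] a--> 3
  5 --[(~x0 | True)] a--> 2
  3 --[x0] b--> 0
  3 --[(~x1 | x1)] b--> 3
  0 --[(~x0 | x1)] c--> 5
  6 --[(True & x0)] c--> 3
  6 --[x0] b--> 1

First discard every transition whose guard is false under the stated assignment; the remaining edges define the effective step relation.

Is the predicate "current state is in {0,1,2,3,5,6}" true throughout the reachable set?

Inv-set: {0,1,2,3,5,6}
Reach set: {0,1,2,3,5,6}
  0: ok
  1: ok
  2: ok
  3: ok
  5: ok
  6: ok

Answer: INVARIANT HOLDS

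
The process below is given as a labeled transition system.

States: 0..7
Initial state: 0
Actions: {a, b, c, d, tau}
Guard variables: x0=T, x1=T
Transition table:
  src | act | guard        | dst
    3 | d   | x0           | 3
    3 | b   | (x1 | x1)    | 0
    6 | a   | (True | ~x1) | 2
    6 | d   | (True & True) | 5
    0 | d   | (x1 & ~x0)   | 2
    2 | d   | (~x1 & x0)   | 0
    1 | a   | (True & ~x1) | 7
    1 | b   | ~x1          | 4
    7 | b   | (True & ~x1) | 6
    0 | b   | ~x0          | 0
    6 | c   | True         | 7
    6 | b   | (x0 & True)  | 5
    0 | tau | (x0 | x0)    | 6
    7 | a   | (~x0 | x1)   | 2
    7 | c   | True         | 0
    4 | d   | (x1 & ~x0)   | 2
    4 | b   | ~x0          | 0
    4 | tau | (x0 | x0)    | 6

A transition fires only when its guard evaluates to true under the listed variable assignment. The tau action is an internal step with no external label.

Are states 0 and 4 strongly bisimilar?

Answer: BISIMILAR

Trace:
Refine partition for ~:
  π0 = {{0,1,2,3,4,5,6,7}}
  π1 = {{0,4},{1,2,5},{3},{6},{7}}
stable after 2 split(s): 5 block(s)
[0]={0,4}  [4]={0,4}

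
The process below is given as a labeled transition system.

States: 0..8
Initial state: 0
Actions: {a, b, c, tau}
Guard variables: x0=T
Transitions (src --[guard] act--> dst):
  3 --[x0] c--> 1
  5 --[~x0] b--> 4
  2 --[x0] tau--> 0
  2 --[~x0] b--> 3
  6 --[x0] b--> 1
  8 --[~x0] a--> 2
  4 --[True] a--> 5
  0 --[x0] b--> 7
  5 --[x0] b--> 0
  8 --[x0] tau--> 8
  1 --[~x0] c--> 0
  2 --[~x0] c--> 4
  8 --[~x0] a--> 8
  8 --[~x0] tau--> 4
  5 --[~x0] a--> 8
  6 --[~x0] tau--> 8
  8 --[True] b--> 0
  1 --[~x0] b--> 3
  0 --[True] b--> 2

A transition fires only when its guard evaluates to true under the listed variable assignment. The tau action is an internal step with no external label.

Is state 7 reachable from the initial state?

Guard filter leaves 9 enabled edge(s).
L0 = {0}
L1 = {2,7}  cumulative {0,2,7}
R = {0,2,7}
Path to 7: b

Answer: REACHABLE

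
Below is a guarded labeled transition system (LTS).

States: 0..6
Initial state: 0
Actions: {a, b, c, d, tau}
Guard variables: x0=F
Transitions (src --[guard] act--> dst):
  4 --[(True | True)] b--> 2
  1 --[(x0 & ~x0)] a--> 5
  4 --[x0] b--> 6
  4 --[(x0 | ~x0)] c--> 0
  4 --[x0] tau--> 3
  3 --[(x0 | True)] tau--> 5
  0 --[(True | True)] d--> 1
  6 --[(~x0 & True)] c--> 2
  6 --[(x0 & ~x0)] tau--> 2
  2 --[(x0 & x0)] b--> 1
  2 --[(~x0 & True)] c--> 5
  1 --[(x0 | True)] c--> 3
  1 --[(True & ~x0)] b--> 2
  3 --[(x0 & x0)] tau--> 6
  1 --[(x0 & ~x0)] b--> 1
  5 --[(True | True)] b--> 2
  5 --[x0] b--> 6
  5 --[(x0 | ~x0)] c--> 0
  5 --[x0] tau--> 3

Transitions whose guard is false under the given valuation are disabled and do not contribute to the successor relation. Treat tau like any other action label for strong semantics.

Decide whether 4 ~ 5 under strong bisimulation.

Answer: BISIMILAR

Working:
Refine partition for ~:
  P[0] = {{0,1,2,3,4,5,6}}
  P[1] = {{0},{1,4,5},{2,6},{3}}
  P[2] = {{0},{1},{2},{3},{4,5},{6}}
stable after 3 split(s): 6 block(s)
class of 4: {4,5}; class of 5: {4,5}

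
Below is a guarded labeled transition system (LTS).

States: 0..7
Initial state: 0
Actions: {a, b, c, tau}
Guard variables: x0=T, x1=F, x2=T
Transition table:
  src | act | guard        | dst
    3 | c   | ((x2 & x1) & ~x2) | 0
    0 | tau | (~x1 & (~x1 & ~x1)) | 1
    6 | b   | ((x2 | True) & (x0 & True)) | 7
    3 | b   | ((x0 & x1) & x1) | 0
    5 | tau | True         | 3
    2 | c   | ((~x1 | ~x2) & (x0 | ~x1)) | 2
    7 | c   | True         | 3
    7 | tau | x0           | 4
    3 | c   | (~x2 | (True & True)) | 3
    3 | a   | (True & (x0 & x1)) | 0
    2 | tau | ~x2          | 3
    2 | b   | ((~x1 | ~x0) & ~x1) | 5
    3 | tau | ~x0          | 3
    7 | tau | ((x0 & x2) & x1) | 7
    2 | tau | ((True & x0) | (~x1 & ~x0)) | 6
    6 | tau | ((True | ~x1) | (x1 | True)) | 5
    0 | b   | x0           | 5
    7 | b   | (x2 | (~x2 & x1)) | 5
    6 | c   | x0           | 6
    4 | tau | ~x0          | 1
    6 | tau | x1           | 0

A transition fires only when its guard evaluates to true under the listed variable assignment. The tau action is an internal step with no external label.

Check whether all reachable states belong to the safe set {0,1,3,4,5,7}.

Inv-set: {0,1,3,4,5,7}
Reach set: {0,1,3,5}
  0: ok
  1: ok
  3: ok
  5: ok

Answer: INVARIANT HOLDS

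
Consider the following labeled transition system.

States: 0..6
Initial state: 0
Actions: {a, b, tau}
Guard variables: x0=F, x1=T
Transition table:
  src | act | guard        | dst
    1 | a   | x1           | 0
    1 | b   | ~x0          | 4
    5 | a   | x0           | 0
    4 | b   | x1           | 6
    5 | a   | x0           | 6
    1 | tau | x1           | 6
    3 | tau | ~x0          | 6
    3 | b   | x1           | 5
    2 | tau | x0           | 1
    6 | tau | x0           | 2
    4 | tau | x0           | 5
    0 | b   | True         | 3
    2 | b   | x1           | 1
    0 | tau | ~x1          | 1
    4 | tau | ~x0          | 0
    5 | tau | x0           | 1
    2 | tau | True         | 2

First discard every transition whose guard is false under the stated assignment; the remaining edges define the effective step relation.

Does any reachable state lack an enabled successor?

R = {0,3,5,6}
  0: b→3  [1 exit(s)]
  3: b→5  tau→6  [2 exit(s)]
  5: ∅  [no exit]
  6: ∅  [no exit]
witness 5: b·b

Answer: DEADLOCK at state 5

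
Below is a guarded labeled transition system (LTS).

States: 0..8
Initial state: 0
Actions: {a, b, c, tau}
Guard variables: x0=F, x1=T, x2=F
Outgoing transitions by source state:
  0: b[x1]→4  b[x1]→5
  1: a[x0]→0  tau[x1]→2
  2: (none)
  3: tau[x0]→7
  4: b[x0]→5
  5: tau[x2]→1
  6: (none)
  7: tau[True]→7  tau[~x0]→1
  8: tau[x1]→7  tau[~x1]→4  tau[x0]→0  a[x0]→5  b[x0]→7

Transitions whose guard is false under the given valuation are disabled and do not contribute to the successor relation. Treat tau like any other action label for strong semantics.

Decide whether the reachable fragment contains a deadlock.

Reach set: {0,4,5}
  0: b→4  b→5  [2 exit(s)]
  4: ∅  [deadlock]
  5: ∅  [deadlock]
witness 4: b

Answer: DEADLOCK at state 4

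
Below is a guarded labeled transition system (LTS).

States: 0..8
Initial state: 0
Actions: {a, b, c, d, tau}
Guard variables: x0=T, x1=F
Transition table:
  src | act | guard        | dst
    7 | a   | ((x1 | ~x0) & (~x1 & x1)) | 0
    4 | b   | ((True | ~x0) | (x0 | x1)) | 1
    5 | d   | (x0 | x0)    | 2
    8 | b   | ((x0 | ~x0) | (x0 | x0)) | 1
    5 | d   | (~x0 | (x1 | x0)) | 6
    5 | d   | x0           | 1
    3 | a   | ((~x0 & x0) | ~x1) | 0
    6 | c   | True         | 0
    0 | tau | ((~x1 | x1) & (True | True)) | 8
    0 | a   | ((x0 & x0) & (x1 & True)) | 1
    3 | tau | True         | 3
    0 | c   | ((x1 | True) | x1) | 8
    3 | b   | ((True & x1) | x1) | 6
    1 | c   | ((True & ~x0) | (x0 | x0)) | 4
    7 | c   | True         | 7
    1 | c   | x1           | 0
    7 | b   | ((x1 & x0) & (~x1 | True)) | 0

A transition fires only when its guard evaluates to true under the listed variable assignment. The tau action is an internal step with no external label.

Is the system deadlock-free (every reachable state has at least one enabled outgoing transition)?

Answer: DEADLOCK-FREE

Working:
Reach set: {0,1,4,8}
  0: c→8  tau→8  [2 exit(s)]
  1: c→4  [1 exit(s)]
  4: b→1  [1 exit(s)]
  8: b→1  [1 exit(s)]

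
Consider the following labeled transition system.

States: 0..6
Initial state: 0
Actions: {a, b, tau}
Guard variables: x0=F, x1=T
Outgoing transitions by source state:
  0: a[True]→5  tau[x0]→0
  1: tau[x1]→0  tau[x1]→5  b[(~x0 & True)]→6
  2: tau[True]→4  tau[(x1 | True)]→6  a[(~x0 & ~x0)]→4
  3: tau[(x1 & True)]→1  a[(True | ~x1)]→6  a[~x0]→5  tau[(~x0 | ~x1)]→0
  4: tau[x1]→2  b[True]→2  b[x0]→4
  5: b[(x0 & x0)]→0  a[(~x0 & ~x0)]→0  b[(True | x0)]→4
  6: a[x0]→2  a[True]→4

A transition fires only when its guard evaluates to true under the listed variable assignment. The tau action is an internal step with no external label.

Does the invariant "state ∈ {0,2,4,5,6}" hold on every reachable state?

Answer: INVARIANT HOLDS

Trace:
Allowed set {0,2,4,5,6}
Reachable = {0,2,4,5,6}
  0: safe
  2: safe
  4: safe
  5: safe
  6: safe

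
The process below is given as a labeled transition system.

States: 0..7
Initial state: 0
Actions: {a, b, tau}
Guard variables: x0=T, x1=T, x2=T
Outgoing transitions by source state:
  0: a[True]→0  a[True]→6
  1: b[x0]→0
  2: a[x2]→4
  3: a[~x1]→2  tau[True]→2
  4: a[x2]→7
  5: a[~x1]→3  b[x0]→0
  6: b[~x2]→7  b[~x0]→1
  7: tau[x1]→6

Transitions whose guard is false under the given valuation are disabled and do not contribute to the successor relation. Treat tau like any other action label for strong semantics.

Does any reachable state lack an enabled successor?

Reachable = {0,6}
  0: a→0  a→6  [deg 2]
  6: ∅  [STUCK]
Path to 6: a

Answer: DEADLOCK at state 6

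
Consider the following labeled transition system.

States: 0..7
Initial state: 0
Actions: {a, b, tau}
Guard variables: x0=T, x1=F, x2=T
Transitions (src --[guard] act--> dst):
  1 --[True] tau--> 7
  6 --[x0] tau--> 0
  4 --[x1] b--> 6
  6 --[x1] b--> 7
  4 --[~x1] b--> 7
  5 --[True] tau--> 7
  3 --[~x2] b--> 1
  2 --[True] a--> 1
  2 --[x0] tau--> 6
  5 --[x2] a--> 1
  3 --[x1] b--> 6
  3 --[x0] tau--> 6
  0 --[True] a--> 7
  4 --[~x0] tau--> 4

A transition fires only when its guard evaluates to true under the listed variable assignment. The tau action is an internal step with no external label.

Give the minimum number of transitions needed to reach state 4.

Answer: UNREACHABLE

Trace:
Breadth-first toward 4:
  L0 = {0}
  L1 = {7}
4 never appears.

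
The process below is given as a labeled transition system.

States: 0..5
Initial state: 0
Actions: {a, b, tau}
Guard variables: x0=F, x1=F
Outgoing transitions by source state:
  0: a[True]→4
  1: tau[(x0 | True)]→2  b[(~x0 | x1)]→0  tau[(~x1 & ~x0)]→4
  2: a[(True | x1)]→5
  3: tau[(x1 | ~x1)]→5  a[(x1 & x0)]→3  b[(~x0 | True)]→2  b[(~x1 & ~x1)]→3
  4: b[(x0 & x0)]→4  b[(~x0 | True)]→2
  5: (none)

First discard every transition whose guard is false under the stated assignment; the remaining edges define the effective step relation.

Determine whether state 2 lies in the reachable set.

9 transition(s) survive guard evaluation.
depth 0: {0}
depth 1: {4}  cumulative {0,4}
depth 2: {2}  cumulative {0,2,4}
depth 3: {5}  cumulative {0,2,4,5}
Reachable = {0,2,4,5}
Path to 2: a·b

Answer: REACHABLE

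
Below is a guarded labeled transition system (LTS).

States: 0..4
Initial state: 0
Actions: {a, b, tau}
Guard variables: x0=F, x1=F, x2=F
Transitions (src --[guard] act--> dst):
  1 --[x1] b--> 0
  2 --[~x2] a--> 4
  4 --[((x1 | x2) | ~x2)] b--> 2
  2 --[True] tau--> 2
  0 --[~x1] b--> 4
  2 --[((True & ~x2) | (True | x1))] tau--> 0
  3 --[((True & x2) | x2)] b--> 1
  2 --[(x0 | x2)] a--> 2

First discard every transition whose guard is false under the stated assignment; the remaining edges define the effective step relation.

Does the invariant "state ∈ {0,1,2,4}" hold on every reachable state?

Answer: INVARIANT HOLDS

Analysis:
Allowed set {0,1,2,4}
Reachable = {0,2,4}
  0: ok
  2: ok
  4: ok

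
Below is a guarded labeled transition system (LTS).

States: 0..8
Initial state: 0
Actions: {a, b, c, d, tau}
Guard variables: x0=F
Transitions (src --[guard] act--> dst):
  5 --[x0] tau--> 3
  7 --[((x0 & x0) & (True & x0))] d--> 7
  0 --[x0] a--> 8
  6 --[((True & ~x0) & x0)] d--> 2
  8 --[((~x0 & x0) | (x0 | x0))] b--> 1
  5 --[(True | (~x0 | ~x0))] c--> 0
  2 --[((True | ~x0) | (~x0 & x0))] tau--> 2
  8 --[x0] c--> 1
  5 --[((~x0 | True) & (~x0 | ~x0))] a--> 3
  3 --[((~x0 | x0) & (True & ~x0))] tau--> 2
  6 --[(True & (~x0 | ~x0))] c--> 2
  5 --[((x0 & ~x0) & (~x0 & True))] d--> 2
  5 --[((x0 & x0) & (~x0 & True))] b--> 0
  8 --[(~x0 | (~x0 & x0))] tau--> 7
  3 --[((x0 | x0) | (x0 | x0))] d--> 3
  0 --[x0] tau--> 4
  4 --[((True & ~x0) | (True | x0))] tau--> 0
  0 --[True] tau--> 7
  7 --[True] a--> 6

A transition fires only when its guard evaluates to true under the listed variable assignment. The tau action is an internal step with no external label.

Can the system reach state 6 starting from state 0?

Answer: REACHABLE

Working:
Guard filter leaves 9 enabled edge(s).
depth 0: {0}
depth 1: {7}  total {0,7}
depth 2: {6}  total {0,6,7}
depth 3: {2}  total {0,2,6,7}
Reachable = {0,2,6,7}
Path to 6: tau·a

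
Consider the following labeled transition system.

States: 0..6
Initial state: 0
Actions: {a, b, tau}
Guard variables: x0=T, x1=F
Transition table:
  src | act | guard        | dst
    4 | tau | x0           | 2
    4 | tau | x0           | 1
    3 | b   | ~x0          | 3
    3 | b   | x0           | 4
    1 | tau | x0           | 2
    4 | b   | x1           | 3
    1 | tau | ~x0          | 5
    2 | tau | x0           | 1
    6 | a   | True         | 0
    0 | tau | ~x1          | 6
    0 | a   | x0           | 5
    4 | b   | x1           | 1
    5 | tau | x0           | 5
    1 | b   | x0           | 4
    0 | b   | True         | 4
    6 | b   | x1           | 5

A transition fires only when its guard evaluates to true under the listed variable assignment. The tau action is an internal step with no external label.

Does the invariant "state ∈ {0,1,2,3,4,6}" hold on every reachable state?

Answer: INVARIANT VIOLATED at state 5

Analysis:
Safe = {0,1,2,3,4,6}
Reach set: {0,1,2,4,5,6}
  0: ok
  1: ok
  2: ok
  4: ok
  5: ✗ unsafe
  6: ok
reach 5 via a — violates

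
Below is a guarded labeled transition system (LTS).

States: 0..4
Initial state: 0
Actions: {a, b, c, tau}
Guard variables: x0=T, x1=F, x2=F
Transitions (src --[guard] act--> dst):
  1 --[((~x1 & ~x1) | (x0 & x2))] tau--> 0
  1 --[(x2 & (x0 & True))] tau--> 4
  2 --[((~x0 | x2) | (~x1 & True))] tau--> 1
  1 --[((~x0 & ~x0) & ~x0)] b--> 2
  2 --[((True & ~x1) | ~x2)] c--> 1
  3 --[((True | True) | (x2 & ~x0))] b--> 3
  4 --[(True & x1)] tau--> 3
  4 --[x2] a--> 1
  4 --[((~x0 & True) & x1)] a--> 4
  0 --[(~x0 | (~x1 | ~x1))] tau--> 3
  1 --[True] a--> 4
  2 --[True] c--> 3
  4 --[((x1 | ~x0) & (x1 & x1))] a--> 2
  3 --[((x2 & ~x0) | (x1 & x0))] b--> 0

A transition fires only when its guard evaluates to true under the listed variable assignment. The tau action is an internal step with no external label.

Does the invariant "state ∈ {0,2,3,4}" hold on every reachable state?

Answer: INVARIANT HOLDS

Analysis:
Inv-set: {0,2,3,4}
Reachable = {0,3}
  0: ok
  3: ok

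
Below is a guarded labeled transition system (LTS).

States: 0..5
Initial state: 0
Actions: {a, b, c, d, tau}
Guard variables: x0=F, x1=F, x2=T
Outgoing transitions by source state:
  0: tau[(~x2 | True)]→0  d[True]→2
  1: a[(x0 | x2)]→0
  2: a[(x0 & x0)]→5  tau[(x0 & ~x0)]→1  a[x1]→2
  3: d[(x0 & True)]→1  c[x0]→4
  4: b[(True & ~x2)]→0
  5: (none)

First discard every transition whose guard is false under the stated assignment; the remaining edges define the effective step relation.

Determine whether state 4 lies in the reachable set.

Answer: UNREACHABLE

Working:
After dropping false guards: 3 live edges.
depth 0: {0}
depth 1: {2}  now seen {0,2}
Reachable = {0,2}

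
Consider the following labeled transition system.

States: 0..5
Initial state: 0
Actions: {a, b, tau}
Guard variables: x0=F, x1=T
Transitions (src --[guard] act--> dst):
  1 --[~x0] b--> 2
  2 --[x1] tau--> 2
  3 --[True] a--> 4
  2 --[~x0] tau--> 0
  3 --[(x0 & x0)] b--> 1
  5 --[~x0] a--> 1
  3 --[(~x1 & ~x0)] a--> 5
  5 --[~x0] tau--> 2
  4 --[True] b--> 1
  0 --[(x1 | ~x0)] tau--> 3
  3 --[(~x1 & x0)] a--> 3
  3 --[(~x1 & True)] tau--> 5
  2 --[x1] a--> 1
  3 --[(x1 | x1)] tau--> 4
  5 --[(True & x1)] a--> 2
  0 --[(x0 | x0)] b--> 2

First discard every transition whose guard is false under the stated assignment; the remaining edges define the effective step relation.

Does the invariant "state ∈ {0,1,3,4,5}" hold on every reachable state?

Allowed set {0,1,3,4,5}
Reachable = {0,1,2,3,4}
  0: ok
  1: ok
  2: outside
  3: ok
  4: ok
reach 2 via tau·a·b·b — violates

Answer: INVARIANT VIOLATED at state 2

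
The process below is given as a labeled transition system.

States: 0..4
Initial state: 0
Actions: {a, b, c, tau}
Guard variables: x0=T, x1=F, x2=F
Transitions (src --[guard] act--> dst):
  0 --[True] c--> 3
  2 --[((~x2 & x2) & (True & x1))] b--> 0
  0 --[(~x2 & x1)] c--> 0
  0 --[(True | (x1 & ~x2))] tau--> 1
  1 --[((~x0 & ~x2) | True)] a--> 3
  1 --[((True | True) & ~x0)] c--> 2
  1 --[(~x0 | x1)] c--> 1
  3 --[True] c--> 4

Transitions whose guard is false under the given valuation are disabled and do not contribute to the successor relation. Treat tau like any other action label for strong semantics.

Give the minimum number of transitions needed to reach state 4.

Answer: 2

Working:
Layered search for 4:
  Layer 0: {0}
  Layer 1: {1,3}
  Layer 2: {4}
depth(4)=2, e.g. c·c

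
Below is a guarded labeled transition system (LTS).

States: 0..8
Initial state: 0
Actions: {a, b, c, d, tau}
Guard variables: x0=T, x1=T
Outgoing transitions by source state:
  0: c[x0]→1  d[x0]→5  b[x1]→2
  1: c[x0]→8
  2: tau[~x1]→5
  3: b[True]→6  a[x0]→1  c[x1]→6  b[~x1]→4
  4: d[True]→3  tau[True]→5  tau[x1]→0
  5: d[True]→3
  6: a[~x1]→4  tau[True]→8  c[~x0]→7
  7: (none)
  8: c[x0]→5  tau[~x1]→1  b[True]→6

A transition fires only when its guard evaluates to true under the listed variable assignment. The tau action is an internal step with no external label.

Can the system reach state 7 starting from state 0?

Guard filter leaves 14 enabled edge(s).
depth 0: {0}
depth 1: {1,2,5}  total {0,1,2,5}
depth 2: {3,8}  total {0,1,2,3,5,8}
depth 3: {6}  total {0,1,2,3,5,6,8}
Reachable = {0,1,2,3,5,6,8}

Answer: UNREACHABLE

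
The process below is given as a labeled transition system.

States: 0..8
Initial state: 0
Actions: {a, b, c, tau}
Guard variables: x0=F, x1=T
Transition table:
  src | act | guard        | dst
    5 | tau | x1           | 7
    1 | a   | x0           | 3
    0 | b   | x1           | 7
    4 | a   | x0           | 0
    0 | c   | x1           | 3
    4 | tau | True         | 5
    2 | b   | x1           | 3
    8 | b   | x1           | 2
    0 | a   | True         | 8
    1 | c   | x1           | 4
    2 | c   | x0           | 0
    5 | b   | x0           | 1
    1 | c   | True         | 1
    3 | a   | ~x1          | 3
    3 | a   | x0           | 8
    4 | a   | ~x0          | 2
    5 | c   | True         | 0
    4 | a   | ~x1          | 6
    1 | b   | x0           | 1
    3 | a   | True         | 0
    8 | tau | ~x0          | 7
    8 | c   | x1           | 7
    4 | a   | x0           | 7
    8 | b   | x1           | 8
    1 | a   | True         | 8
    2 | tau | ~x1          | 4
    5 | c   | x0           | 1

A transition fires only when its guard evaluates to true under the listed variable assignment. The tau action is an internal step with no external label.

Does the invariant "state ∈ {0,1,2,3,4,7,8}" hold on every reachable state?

Answer: INVARIANT HOLDS

Analysis:
Allowed set {0,1,2,3,4,7,8}
Reach set: {0,2,3,7,8}
  0: safe
  2: safe
  3: safe
  7: safe
  8: safe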